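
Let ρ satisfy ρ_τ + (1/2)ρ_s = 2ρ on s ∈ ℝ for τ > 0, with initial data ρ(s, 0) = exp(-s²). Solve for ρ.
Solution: Substitute ρ = exp(2τ)u.
Then ρ_τ = exp(2τ)(u_τ + 2u), ρ_s = exp(2τ)u_s; substituting and dividing by exp(2τ), the lower-order terms cancel: u_τ + (1/2)u_s = 0 (standard advection equation).
Data for u: u(s,0) = ρ(s,0) = exp(-s²).
By characteristics (ds/dτ = 1/2), u(s,τ) = f(s - (1/2)τ) with f = u(·, 0).
So u(s,τ) = exp(-(s - τ/2)²), and ρ(s,τ) = exp(2τ)u(s,τ).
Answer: ρ(s, τ) = exp(2τ)exp(-(s - τ/2)²)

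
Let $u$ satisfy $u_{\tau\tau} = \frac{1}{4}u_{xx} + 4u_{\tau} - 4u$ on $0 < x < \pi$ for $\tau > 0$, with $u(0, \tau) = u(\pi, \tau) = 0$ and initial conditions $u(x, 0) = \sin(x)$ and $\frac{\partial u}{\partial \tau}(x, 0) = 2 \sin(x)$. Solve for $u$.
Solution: Substitute $u = e^{2\tau}w$.
Then $u_{\tau} = e^{2\tau}(w_{\tau} + 2w)$, $u_{\tau\tau} = e^{2\tau}(w_{\tau\tau} + 4w_{\tau} + 4w)$, $u_{xx} = e^{2\tau}w_{xx}$; substituting and dividing by $e^{2\tau}$, the lower-order terms cancel: $w_{\tau\tau} = \frac{1}{4}w_{xx}$ (standard wave equation).
Data for $w$: $w(x,0) = u(x,0) = \sin(x)$; $w_{\tau}(x,0) = u_{\tau}(x,0) - 2u(x,0) = 0$. The boundary conditions carry over: $w(0,\tau) = w(\pi,\tau) = 0$.
Separating variables: $w = \sum [A_n \cos(\omega_n \tau) + B_n \sin(\omega_n \tau)] \sin(nx)$, $\omega_n = n/2$. From ICs: $A_1=1$.
So $w(x,\tau) = \sin(x) \cos(\tau/2)$, and $u(x,\tau) = e^{2\tau}w(x,\tau)$.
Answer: $u(x, \tau) = e^{2 \tau} \sin(x) \cos(\tau/2)$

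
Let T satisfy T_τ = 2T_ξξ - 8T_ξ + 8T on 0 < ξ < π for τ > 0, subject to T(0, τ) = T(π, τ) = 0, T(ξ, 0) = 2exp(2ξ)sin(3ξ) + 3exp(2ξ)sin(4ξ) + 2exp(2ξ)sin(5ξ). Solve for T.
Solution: Substitute T = exp(2ξ)u, i.e. u = exp(-2ξ)T.
By the product rule, T_ξ = exp(2ξ)(u_ξ + 2u), T_ξξ = exp(2ξ)(u_ξξ + 4u_ξ + 4u), T_τ = exp(2ξ)u_τ.
Substituting into the PDE and dividing by exp(2ξ): u_τ = 2(u_ξξ + 4u_ξ + 4u) - 8(u_ξ + 2u) + 8u.
The lower-order terms cancel, leaving the standard heat equation u_τ = 2u_ξξ.
Initial data for u: u(ξ,0) = exp(-2ξ)T(ξ,0) = 2sin(3ξ) + 3sin(4ξ) + 2sin(5ξ). The boundary conditions carry over: u(0,τ) = u(π,τ) = 0.
Solve for u:
  Using separation of variables u = X(ξ)G(τ):
  Eigenfunctions: sin(nξ), n = 1, 2, 3, ...
  General solution: u(ξ, τ) = Σ c_n sin(nξ) exp(-2n² τ)
  Matching u(ξ,0) = 2sin(3ξ) + 3sin(4ξ) + 2sin(5ξ) term by term: c_3=2, c_4=3, c_5=2.
Hence u(ξ,τ) = 2exp(-18τ)sin(3ξ) + 3exp(-32τ)sin(4ξ) + 2exp(-50τ)sin(5ξ).
Transform back: T(ξ,τ) = exp(2ξ)u(ξ,τ).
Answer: T(ξ, τ) = 2exp(2ξ)exp(-18τ)sin(3ξ) + 3exp(2ξ)exp(-32τ)sin(4ξ) + 2exp(2ξ)exp(-50τ)sin(5ξ)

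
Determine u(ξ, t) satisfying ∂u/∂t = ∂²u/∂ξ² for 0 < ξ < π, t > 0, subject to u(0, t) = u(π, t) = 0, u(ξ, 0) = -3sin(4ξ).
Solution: Using separation of variables u = X(ξ)T(t):
Eigenfunctions: sin(nξ), n = 1, 2, 3, ...
General solution: u(ξ, t) = Σ c_n sin(nξ) exp(-n² t)
Matching u(ξ,0) = -3sin(4ξ) term by term: c_4=-3.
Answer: u(ξ, t) = -3exp(-16t)sin(4ξ)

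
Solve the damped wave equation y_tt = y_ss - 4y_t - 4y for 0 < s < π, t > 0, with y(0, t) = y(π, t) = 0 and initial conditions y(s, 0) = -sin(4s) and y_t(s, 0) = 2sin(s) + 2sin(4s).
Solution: Substitute y = exp(-2t)u, i.e. u = exp(2t)y.
By the product rule, y_t = exp(-2t)(u_t - 2u), y_tt = exp(-2t)(u_tt - 4u_t + 4u), y_ss = exp(-2t)u_ss.
Substituting into the PDE and dividing by exp(-2t): u_tt - 4u_t + 4u = u_ss - 4(u_t - 2u) - 4u.
The lower-order terms cancel, leaving the standard wave equation u_tt = u_ss.
Initial data for u: u(s,0) = y(s,0) = -sin(4s); u_t(s,0) = y_t(s,0) + 2y(s,0) = 2sin(s). The boundary conditions carry over: u(0,t) = u(π,t) = 0.
Solve for u:
  Using separation of variables u = X(s)T(t):
  Eigenfunctions: sin(ns), n = 1, 2, 3, ...
  General solution: u(s, t) = Σ [A_n cos(n t) + B_n sin(n t)] sin(ns)
  From u(s,0) = -sin(4s): A_4=-1. From u_t(s,0) = 2sin(s), using u_t(s,0) = Σ ω_n B_n sin(ns) with ω_n = n: B_1 = 2/1 = 2.
Hence u(s,t) = 2sin(s)sin(t) - sin(4s)cos(4t).
Transform back: y(s,t) = exp(-2t)u(s,t).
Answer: y(s, t) = 2exp(-2t)sin(s)sin(t) - exp(-2t)sin(4s)cos(4t)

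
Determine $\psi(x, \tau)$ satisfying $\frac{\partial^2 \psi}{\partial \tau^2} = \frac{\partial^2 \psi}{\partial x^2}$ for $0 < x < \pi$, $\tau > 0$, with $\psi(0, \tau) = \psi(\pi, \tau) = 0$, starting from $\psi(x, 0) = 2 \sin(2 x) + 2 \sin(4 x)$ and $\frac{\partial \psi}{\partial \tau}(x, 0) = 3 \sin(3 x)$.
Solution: Separating variables: $\psi = \sum [A_n \cos(\omega_n \tau) + B_n \sin(\omega_n \tau)] \sin(nx)$, $\omega_n = n$. From ICs ($B_n$ = velocity coefficient / $\omega_n$): $A_2=2, A_4=2, B_3=1$.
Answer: $\psi(x, \tau) = \sin(3 \tau) \sin(3 x) + 2 \sin(2 x) \cos(2 \tau) + 2 \sin(4 x) \cos(4 \tau)$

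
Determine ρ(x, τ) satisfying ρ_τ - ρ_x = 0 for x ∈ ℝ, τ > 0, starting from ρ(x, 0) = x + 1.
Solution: By method of characteristics (waves move left with speed 1):
Along characteristics x + τ = const, ρ is constant, so ρ(x,τ) = f(x + τ) with f = ρ(·, 0).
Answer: ρ(x, τ) = x + τ + 1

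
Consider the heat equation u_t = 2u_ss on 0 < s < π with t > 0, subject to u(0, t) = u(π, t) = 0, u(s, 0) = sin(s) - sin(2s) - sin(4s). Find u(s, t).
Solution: Using separation of variables u = X(s)T(t):
Eigenfunctions: sin(ns), n = 1, 2, 3, ...
General solution: u(s, t) = Σ c_n sin(ns) exp(-2n² t)
Matching u(s,0) = sin(s) - sin(2s) - sin(4s) term by term: c_1=1, c_2=-1, c_4=-1.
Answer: u(s, t) = exp(-2t)sin(s) - exp(-8t)sin(2s) - exp(-32t)sin(4s)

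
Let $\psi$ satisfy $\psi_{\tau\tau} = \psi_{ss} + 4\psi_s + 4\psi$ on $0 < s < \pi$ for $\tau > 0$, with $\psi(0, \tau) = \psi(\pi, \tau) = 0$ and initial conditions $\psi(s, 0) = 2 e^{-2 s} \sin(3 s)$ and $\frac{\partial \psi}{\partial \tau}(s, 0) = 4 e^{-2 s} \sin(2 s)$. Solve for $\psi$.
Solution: Substitute $\psi = e^{-2s}u$.
Then $\psi_s = e^{-2s}(u_s - 2u)$, $\psi_{ss} = e^{-2s}(u_{ss} - 4u_s + 4u)$, $\psi_{\tau\tau} = e^{-2s}u_{\tau\tau}$; substituting and dividing by $e^{-2s}$, the lower-order terms cancel: $u_{\tau\tau} = u_{ss}$ (standard wave equation).
Data for $u$: $u(s,0) = e^{2s}\psi(s,0) = 2 \sin(3 s)$; $u_{\tau}(s,0) = e^{2s}\psi_{\tau}(s,0) = 4 \sin(2 s)$. The boundary conditions carry over: $u(0,\tau) = u(\pi,\tau) = 0$.
Separating variables: $u = \sum [A_n \cos(\omega_n \tau) + B_n \sin(\omega_n \tau)] \sin(ns)$, $\omega_n = n$. From ICs ($B_n$ = velocity coefficient / $\omega_n$): $A_3=2, B_2=2$.
So $u(s,\tau) = 2 \sin(2 s) \sin(2 \tau) + 2 \sin(3 s) \cos(3 \tau)$, and $\psi(s,\tau) = e^{-2s}u(s,\tau)$.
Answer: $\psi(s, \tau) = 2 e^{-2 s} \sin(2 \tau) \sin(2 s) + 2 e^{-2 s} \sin(3 s) \cos(3 \tau)$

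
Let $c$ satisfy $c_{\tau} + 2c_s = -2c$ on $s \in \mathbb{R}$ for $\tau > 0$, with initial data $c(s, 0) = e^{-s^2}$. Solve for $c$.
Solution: Substitute $c = e^{-2\tau}u$, i.e. $u = e^{2\tau}c$.
By the product rule, $c_{\tau} = e^{-2\tau}(u_{\tau} - 2u)$, $c_s = e^{-2\tau}u_s$.
Substituting into the PDE and dividing by $e^{-2\tau}$: $u_{\tau} - 2u + 2u_s = -2u$.
The lower-order terms cancel, leaving the standard advection equation $u_{\tau} + 2u_s = 0$.
Initial data for $u$: $u(s,0) = c(s,0) = e^{-s^2}$.
Solve for $u$:
  By method of characteristics (waves move right with speed 2):
  Along characteristics $s - 2\tau =$ const, $u$ is constant, so $u(s,\tau) = f(s - 2\tau)$ with $f = u( \cdot , 0)$.
Hence $u(s,\tau) = e^{-(s - 2 \tau)^2}$.
Transform back: $c(s,\tau) = e^{-2\tau}u(s,\tau)$.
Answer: $c(s, \tau) = e^{-2 \tau} e^{-(-2 \tau + s)^2}$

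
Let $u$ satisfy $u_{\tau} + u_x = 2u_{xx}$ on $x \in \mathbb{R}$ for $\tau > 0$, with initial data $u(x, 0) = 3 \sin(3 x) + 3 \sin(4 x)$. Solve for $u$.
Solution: Moving frame: $\eta = x - \tau$, $\sigma = \tau$, $u = w(\eta,\sigma)$, so $u_{\tau} = w_{\sigma} - w_{\eta}$ and $u_{xx} = w_{\eta\eta}$.
Hence $u_{\tau} + u_x = w_{\sigma}$ and the PDE becomes the heat equation $w_{\sigma} = 2w_{\eta\eta}$ on $\eta \in \mathbb{R}$.
Initial data: $w(\eta,0) = u(\eta,0) = 3 \sin(3 \eta) + 3 \sin(4 \eta)$. Each mode $\sin(n\eta)$ decays as $e^{-2n^2\sigma}$ on $\mathbb{R}$, so $w(\eta,\sigma) = \sum c_n e^{-2n^2\sigma} \sin(n\eta)$ with $c_3=3, c_4=3$: $w(\eta,\sigma) = 3 e^{-18 \sigma} \sin(3 \eta) + 3 e^{-32 \sigma} \sin(4 \eta)$.
Substituting back: $u(x,\tau) = w(x - \tau, \tau)$.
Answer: $u(x, \tau) = -3 e^{-18 \tau} \sin(3 \tau - 3 x) - 3 e^{-32 \tau} \sin(4 \tau - 4 x)$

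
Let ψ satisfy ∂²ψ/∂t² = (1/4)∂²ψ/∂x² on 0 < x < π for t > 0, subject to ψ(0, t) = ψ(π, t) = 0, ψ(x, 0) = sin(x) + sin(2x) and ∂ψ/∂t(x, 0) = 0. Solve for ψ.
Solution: Separating variables: ψ = Σ [A_n cos(ω_n t) + B_n sin(ω_n t)] sin(nx), ω_n = n/2. From ICs: A_1=1, A_2=1.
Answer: ψ(x, t) = sin(x)cos(t/2) + sin(2x)cos(t)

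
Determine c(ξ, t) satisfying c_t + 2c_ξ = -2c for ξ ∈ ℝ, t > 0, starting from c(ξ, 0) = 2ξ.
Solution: Substitute c = exp(-2t)u, i.e. u = exp(2t)c.
By the product rule, c_t = exp(-2t)(u_t - 2u), c_ξ = exp(-2t)u_ξ.
Substituting into the PDE and dividing by exp(-2t): u_t - 2u + 2u_ξ = -2u.
The lower-order terms cancel, leaving the standard advection equation u_t + 2u_ξ = 0.
Initial data for u: u(ξ,0) = c(ξ,0) = 2ξ.
Solve for u:
  By method of characteristics (waves move right with speed 2):
  Along characteristics ξ - 2t = const, u is constant, so u(ξ,t) = f(ξ - 2t) with f = u(·, 0).
Hence u(ξ,t) = -4t + 2ξ.
Transform back: c(ξ,t) = exp(-2t)u(ξ,t).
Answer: c(ξ, t) = -4texp(-2t) + 2ξexp(-2t)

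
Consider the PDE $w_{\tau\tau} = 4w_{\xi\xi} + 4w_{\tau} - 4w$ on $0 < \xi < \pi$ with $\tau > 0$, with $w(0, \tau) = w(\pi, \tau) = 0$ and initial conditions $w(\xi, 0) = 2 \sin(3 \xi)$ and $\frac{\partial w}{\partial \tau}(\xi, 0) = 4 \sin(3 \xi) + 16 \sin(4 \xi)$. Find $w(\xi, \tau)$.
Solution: Substitute $w = e^{2\tau}u$, i.e. $u = e^{-2\tau}w$.
By the product rule, $w_{\tau} = e^{2\tau}(u_{\tau} + 2u)$, $w_{\tau\tau} = e^{2\tau}(u_{\tau\tau} + 4u_{\tau} + 4u)$, $w_{\xi\xi} = e^{2\tau}u_{\xi\xi}$.
Substituting into the PDE and dividing by $e^{2\tau}$: $u_{\tau\tau} + 4u_{\tau} + 4u = 4u_{\xi\xi} + 4(u_{\tau} + 2u) - 4u$.
The lower-order terms cancel, leaving the standard wave equation $u_{\tau\tau} = 4u_{\xi\xi}$.
Initial data for $u$: $u(\xi,0) = w(\xi,0) = 2 \sin(3 \xi)$; $u_{\tau}(\xi,0) = w_{\tau}(\xi,0) - 2w(\xi,0) = 16 \sin(4 \xi)$. The boundary conditions carry over: $u(0,\tau) = u(\pi,\tau) = 0$.
Solve for $u$:
  Using separation of variables $u = X(\xi)T(\tau)$:
  Eigenfunctions: $\sin(n\xi)$, $n = 1, 2, 3, \ldots$
  General solution: $u(\xi, \tau) = \sum [A_n \cos(2n \tau) + B_n \sin(2n \tau)] \sin(n\xi)$
  From $u(\xi,0) = 2 \sin(3 \xi)$: $A_3=2$. From $u_{\tau}(\xi,0) = 16 \sin(4 \xi)$, using $u_{\tau}(\xi,0) = \sum \omega_n B_n \sin(n\xi)$ with $\omega_n = 2n$: $B_4 = 16/8 = 2$.
Hence $u(\xi,\tau) = 2 \sin(3 \xi) \cos(6 \tau) + 2 \sin(4 \xi) \sin(8 \tau)$.
Transform back: $w(\xi,\tau) = e^{2\tau}u(\xi,\tau)$.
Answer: $w(\xi, \tau) = 2 e^{2 \tau} \sin(8 \tau) \sin(4 \xi) + 2 e^{2 \tau} \sin(3 \xi) \cos(6 \tau)$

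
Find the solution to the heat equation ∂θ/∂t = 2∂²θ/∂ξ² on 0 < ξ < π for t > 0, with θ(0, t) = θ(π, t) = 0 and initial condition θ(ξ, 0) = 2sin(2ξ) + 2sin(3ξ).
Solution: Separating variables: θ = Σ c_n exp(-2n²t) sin(nξ). From θ(ξ,0) = 2sin(2ξ) + 2sin(3ξ): c_2=2, c_3=2.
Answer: θ(ξ, t) = 2exp(-8t)sin(2ξ) + 2exp(-18t)sin(3ξ)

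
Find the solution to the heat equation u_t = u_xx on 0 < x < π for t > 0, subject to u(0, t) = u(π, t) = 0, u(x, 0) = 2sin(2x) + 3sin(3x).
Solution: Using separation of variables u = X(x)T(t):
Eigenfunctions: sin(nx), n = 1, 2, 3, ...
General solution: u(x, t) = Σ c_n sin(nx) exp(-n² t)
Matching u(x,0) = 2sin(2x) + 3sin(3x) term by term: c_2=2, c_3=3.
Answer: u(x, t) = 2exp(-4t)sin(2x) + 3exp(-9t)sin(3x)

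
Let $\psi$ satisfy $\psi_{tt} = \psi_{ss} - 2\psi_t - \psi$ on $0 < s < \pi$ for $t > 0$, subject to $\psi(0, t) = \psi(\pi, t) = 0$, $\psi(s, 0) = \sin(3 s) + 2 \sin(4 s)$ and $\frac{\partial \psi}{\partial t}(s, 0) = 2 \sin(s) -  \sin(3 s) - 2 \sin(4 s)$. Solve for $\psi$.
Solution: Substitute $\psi = e^{-t}u$, i.e. $u = e^{t}\psi$.
By the product rule, $\psi_t = e^{-t}(u_t - u)$, $\psi_{tt} = e^{-t}(u_{tt} - 2u_t + u)$, $\psi_{ss} = e^{-t}u_{ss}$.
Substituting into the PDE and dividing by $e^{-t}$: $u_{tt} - 2u_t + u = u_{ss} - 2(u_t - u) - u$.
The lower-order terms cancel, leaving the standard wave equation $u_{tt} = u_{ss}$.
Initial data for $u$: $u(s,0) = \psi(s,0) = \sin(3 s) + 2 \sin(4 s)$; $u_t(s,0) = \psi_t(s,0) + \psi(s,0) = 2 \sin(s)$. The boundary conditions carry over: $u(0,t) = u(\pi,t) = 0$.
Solve for $u$:
  Using separation of variables $u = X(s)T(t)$:
  Eigenfunctions: $\sin(ns)$, $n = 1, 2, 3, \ldots$
  General solution: $u(s, t) = \sum [A_n \cos(n t) + B_n \sin(n t)] \sin(ns)$
  From $u(s,0) = \sin(3 s) + 2 \sin(4 s)$: $A_3=1, A_4=2$. From $u_t(s,0) = 2 \sin(s)$, using $u_t(s,0) = \sum \omega_n B_n \sin(ns)$ with $\omega_n = n$: $B_1 = 2/1 = 2$.
Hence $u(s,t) = 2 \sin(s) \sin(t) + \sin(3 s) \cos(3 t) + 2 \sin(4 s) \cos(4 t)$.
Transform back: $\psi(s,t) = e^{-t}u(s,t)$.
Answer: $\psi(s, t) = 2 e^{-t} \sin(s) \sin(t) + e^{-t} \sin(3 s) \cos(3 t) + 2 e^{-t} \sin(4 s) \cos(4 t)$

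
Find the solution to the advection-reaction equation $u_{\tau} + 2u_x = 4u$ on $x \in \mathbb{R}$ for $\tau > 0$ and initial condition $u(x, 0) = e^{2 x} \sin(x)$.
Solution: Substitute $u = e^{2x}w$.
Then $u_x = e^{2x}(w_x + 2w)$, $u_{\tau} = e^{2x}w_{\tau}$; substituting and dividing by $e^{2x}$, the lower-order terms cancel: $w_{\tau} + 2w_x = 0$ (standard advection equation).
Data for $w$: $w(x,0) = e^{-2x}u(x,0) = \sin(x)$.
By characteristics ($dx/d\tau = 2$), $w(x,\tau) = f(x - 2\tau)$ with $f = w( \cdot , 0)$.
So $w(x,\tau) = \sin(x - 2 \tau)$, and $u(x,\tau) = e^{2x}w(x,\tau)$.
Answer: $u(x, \tau) = - e^{2 x} \sin(2 \tau - x)$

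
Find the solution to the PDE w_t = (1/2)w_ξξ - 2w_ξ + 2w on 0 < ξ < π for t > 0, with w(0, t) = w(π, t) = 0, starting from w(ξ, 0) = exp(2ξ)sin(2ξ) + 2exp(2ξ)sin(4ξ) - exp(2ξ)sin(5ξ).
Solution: Substitute w = exp(2ξ)u, i.e. u = exp(-2ξ)w.
By the product rule, w_ξ = exp(2ξ)(u_ξ + 2u), w_ξξ = exp(2ξ)(u_ξξ + 4u_ξ + 4u), w_t = exp(2ξ)u_t.
Substituting into the PDE and dividing by exp(2ξ): u_t = (1/2)(u_ξξ + 4u_ξ + 4u) - 2(u_ξ + 2u) + 2u.
The lower-order terms cancel, leaving the standard heat equation u_t = (1/2)u_ξξ.
Initial data for u: u(ξ,0) = exp(-2ξ)w(ξ,0) = sin(2ξ) + 2sin(4ξ) - sin(5ξ). The boundary conditions carry over: u(0,t) = u(π,t) = 0.
Solve for u:
  Using separation of variables u = X(ξ)T(t):
  Eigenfunctions: sin(nξ), n = 1, 2, 3, ...
  General solution: u(ξ, t) = Σ c_n sin(nξ) exp(-n² t/2)
  Matching u(ξ,0) = sin(2ξ) + 2sin(4ξ) - sin(5ξ) term by term: c_2=1, c_4=2, c_5=-1.
Hence u(ξ,t) = exp(-2t)sin(2ξ) + 2exp(-8t)sin(4ξ) - exp(-25t/2)sin(5ξ).
Transform back: w(ξ,t) = exp(2ξ)u(ξ,t).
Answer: w(ξ, t) = exp(-2t)exp(2ξ)sin(2ξ) + 2exp(-8t)exp(2ξ)sin(4ξ) - exp(-25t/2)exp(2ξ)sin(5ξ)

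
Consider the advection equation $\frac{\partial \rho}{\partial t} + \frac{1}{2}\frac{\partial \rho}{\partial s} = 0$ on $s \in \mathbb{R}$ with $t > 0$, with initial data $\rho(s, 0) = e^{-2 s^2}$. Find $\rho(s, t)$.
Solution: By method of characteristics (waves move right with speed 1/2):
Along characteristics $s - \frac{1}{2}t =$ const, $\rho$ is constant, so $\rho(s,t) = f(s - \frac{1}{2}t)$ with $f = \rho( \cdot , 0)$.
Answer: $\rho(s, t) = e^{-2 (s - t/2)^2}$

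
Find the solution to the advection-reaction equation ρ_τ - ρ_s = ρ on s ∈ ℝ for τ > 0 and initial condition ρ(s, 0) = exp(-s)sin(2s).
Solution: Substitute ρ = exp(-s)u.
Then ρ_s = exp(-s)(u_s - u), ρ_τ = exp(-s)u_τ; substituting and dividing by exp(-s), the lower-order terms cancel: u_τ - u_s = 0 (standard advection equation).
Data for u: u(s,0) = exp(s)ρ(s,0) = sin(2s).
By characteristics (ds/dτ = -1), u(s,τ) = f(s + τ) with f = u(·, 0).
So u(s,τ) = sin(2s + 2τ), and ρ(s,τ) = exp(-s)u(s,τ).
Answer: ρ(s, τ) = exp(-s)sin(2s + 2τ)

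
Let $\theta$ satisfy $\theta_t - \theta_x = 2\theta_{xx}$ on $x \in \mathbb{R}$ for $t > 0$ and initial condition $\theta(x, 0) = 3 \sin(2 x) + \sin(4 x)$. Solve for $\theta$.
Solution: Change to a moving frame: let $\eta = x + t$, $\sigma = t$ and write $\theta(x,t) = u(\eta,\sigma)$.
By the chain rule $\theta_t = u_{\sigma} + u_{\eta}$, $\theta_x = u_{\eta}$, $\theta_{xx} = u_{\eta\eta}$.
Then $\theta_t - \theta_x = u_{\sigma}$: the advection term cancels and the PDE becomes the heat equation $u_{\sigma} = 2u_{\eta\eta}$ on $\eta \in \mathbb{R}$.
Initial data: $u(\eta,0) = \theta(\eta,0) = 3 \sin(2 \eta) + \sin(4 \eta)$.
On $\eta \in \mathbb{R}$ each mode satisfies $(\sin(n\eta))'' = -n^2 \sin(n\eta)$, so $e^{-2n^2\sigma} \sin(n\eta)$ solves the heat equation; by superposition $u(\eta,\sigma) = \sum c_n e^{-2n^2\sigma} \sin(n\eta)$.
Reading off the coefficients: $c_2=3, c_4=1$, so $u(\eta,\sigma) = 3 e^{-8 \sigma} \sin(2 \eta) + e^{-32 \sigma} \sin(4 \eta)$.
Substituting back $\eta = x + t$, $\sigma = t$: $\theta(x,t) = u(x + t, t)$.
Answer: $\theta(x, t) = 3 e^{-8 t} \sin(2 t + 2 x) + e^{-32 t} \sin(4 t + 4 x)$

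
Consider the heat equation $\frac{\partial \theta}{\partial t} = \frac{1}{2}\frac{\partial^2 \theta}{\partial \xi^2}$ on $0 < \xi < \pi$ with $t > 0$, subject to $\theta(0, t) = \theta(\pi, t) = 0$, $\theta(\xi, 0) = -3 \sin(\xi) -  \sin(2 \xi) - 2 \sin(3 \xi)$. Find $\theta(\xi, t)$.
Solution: Separating variables: $\theta = \sum c_n e^{-n^2t/2} \sin(n\xi)$. From $\theta(\xi,0) = -3 \sin(\xi) - \sin(2 \xi) - 2 \sin(3 \xi)$: $c_1=-3, c_2=-1, c_3=-2$.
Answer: $\theta(\xi, t) = - e^{-2 t} \sin(2 \xi) - 3 e^{-t/2} \sin(\xi) - 2 e^{-9 t/2} \sin(3 \xi)$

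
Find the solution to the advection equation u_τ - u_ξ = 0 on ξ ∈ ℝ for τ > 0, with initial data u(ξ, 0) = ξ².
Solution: By method of characteristics (waves move left with speed 1):
Along characteristics ξ + τ = const, u is constant, so u(ξ,τ) = f(ξ + τ) with f = u(·, 0).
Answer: u(ξ, τ) = ξ² + 2ξτ + τ²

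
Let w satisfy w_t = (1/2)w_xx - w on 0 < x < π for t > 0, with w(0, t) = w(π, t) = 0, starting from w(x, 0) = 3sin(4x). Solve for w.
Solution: Substitute w = exp(-t)u, i.e. u = exp(t)w.
By the product rule, w_t = exp(-t)(u_t - u), w_xx = exp(-t)u_xx.
Substituting into the PDE and dividing by exp(-t): u_t - u = (1/2)u_xx - u.
The lower-order terms cancel, leaving the standard heat equation u_t = (1/2)u_xx.
Initial data for u: u(x,0) = w(x,0) = 3sin(4x). The boundary conditions carry over: u(0,t) = u(π,t) = 0.
Solve for u:
  Using separation of variables u = X(x)T(t):
  Eigenfunctions: sin(nx), n = 1, 2, 3, ...
  General solution: u(x, t) = Σ c_n sin(nx) exp(-n² t/2)
  Matching u(x,0) = 3sin(4x) term by term: c_4=3.
Hence u(x,t) = 3exp(-8t)sin(4x).
Transform back: w(x,t) = exp(-t)u(x,t).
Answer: w(x, t) = 3exp(-9t)sin(4x)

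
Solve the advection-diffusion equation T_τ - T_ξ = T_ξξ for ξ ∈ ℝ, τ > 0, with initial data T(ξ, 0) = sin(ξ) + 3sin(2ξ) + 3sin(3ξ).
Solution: Moving frame: η = ξ + τ, σ = τ, T = u(η,σ), so T_τ = u_σ + u_η and T_ξξ = u_ηη.
Hence T_τ - T_ξ = u_σ and the PDE becomes the heat equation u_σ = u_ηη on η ∈ ℝ.
Initial data: u(η,0) = T(η,0) = sin(η) + 3sin(2η) + 3sin(3η). Each mode sin(nη) decays as exp(-n²σ) on ℝ, so u(η,σ) = Σ c_n exp(-n²σ) sin(nη) with c_1=1, c_2=3, c_3=3: u(η,σ) = exp(-σ)sin(η) + 3exp(-4σ)sin(2η) + 3exp(-9σ)sin(3η).
Substituting back: T(ξ,τ) = u(ξ + τ, τ).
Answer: T(ξ, τ) = exp(-τ)sin(ξ + τ) + 3exp(-4τ)sin(2ξ + 2τ) + 3exp(-9τ)sin(3ξ + 3τ)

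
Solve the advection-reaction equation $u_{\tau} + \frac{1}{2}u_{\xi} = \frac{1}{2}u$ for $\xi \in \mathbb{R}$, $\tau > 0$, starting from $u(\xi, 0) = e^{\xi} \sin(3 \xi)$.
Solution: Substitute $u = e^{\xi}w$.
Then $u_{\xi} = e^{\xi}(w_{\xi} + w)$, $u_{\tau} = e^{\xi}w_{\tau}$; substituting and dividing by $e^{\xi}$, the lower-order terms cancel: $w_{\tau} + \frac{1}{2}w_{\xi} = 0$ (standard advection equation).
Data for $w$: $w(\xi,0) = e^{-\xi}u(\xi,0) = \sin(3 \xi)$.
By characteristics ($d\xi/d\tau = 1/2$), $w(\xi,\tau) = f(\xi - \frac{1}{2}\tau)$ with $f = w( \cdot , 0)$.
So $w(\xi,\tau) = \sin(3 \xi - 3 \tau/2)$, and $u(\xi,\tau) = e^{\xi}w(\xi,\tau)$.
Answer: $u(\xi, \tau) = - e^{\xi} \sin(3 \tau/2 - 3 \xi)$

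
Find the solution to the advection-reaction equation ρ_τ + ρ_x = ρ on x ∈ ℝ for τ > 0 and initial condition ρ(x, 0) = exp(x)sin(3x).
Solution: Substitute ρ = exp(x)u, i.e. u = exp(-x)ρ.
By the product rule, ρ_x = exp(x)(u_x + u), ρ_τ = exp(x)u_τ.
Substituting into the PDE and dividing by exp(x): u_τ + (u_x + u) = u.
The lower-order terms cancel, leaving the standard advection equation u_τ + u_x = 0.
Initial data for u: u(x,0) = exp(-x)ρ(x,0) = sin(3x).
Solve for u:
  By method of characteristics (waves move right with speed 1):
  Along characteristics x - τ = const, u is constant, so u(x,τ) = f(x - τ) with f = u(·, 0).
Hence u(x,τ) = sin(3x - 3τ).
Transform back: ρ(x,τ) = exp(x)u(x,τ).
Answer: ρ(x, τ) = exp(x)sin(3x - 3τ)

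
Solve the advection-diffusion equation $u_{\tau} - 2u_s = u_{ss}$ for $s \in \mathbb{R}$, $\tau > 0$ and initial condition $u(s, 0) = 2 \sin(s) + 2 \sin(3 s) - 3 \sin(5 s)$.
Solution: Moving frame: $\eta = s + 2\tau$, $\sigma = \tau$, $u = w(\eta,\sigma)$, so $u_{\tau} = w_{\sigma} + 2w_{\eta}$ and $u_{ss} = w_{\eta\eta}$.
Hence $u_{\tau} - 2u_s = w_{\sigma}$ and the PDE becomes the heat equation $w_{\sigma} = w_{\eta\eta}$ on $\eta \in \mathbb{R}$.
Initial data: $w(\eta,0) = u(\eta,0) = 2 \sin(\eta) + 2 \sin(3 \eta) - 3 \sin(5 \eta)$. Each mode $\sin(n\eta)$ decays as $e^{-n^2\sigma}$ on $\mathbb{R}$, so $w(\eta,\sigma) = \sum c_n e^{-n^2\sigma} \sin(n\eta)$ with $c_1=2, c_3=2, c_5=-3$: $w(\eta,\sigma) = 2 e^{-\sigma} \sin(\eta) + 2 e^{-9 \sigma} \sin(3 \eta) - 3 e^{-25 \sigma} \sin(5 \eta)$.
Substituting back: $u(s,\tau) = w(s + 2\tau, \tau)$.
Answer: $u(s, \tau) = 2 e^{-\tau} \sin(2 \tau + s) + 2 e^{-9 \tau} \sin(6 \tau + 3 s) - 3 e^{-25 \tau} \sin(10 \tau + 5 s)$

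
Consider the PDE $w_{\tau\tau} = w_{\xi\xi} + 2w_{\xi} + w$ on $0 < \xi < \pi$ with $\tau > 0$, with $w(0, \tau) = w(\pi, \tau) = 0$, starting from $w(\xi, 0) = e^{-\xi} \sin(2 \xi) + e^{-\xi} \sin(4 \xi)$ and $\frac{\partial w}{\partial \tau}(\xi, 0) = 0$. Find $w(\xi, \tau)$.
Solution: Substitute $w = e^{-\xi}u$, i.e. $u = e^{\xi}w$.
By the product rule, $w_{\xi} = e^{-\xi}(u_{\xi} - u)$, $w_{\xi\xi} = e^{-\xi}(u_{\xi\xi} - 2u_{\xi} + u)$, $w_{\tau\tau} = e^{-\xi}u_{\tau\tau}$.
Substituting into the PDE and dividing by $e^{-\xi}$: $u_{\tau\tau} = (u_{\xi\xi} - 2u_{\xi} + u) + 2(u_{\xi} - u) + u$.
The lower-order terms cancel, leaving the standard wave equation $u_{\tau\tau} = u_{\xi\xi}$.
Initial data for $u$: $u(\xi,0) = e^{\xi}w(\xi,0) = \sin(2 \xi) + \sin(4 \xi)$; $u_{\tau}(\xi,0) = e^{\xi}w_{\tau}(\xi,0) = 0$. The boundary conditions carry over: $u(0,\tau) = u(\pi,\tau) = 0$.
Solve for $u$:
  Using separation of variables $u = X(\xi)T(\tau)$:
  Eigenfunctions: $\sin(n\xi)$, $n = 1, 2, 3, \ldots$
  General solution: $u(\xi, \tau) = \sum [A_n \cos(n \tau) + B_n \sin(n \tau)] \sin(n\xi)$
  From $u(\xi,0) = \sin(2 \xi) + \sin(4 \xi)$: $A_2=1, A_4=1$. From $u_{\tau}(\xi,0) = 0$: all $B_n = 0$.
Hence $u(\xi,\tau) = \sin(2 \xi) \cos(2 \tau) + \sin(4 \xi) \cos(4 \tau)$.
Transform back: $w(\xi,\tau) = e^{-\xi}u(\xi,\tau)$.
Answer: $w(\xi, \tau) = e^{-\xi} \sin(2 \xi) \cos(2 \tau) + e^{-\xi} \sin(4 \xi) \cos(4 \tau)$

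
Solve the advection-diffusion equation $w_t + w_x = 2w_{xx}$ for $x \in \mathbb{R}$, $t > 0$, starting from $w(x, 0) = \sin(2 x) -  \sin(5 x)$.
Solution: Moving frame: $\eta = x - t$, $\sigma = t$, $w = u(\eta,\sigma)$, so $w_t = u_{\sigma} - u_{\eta}$ and $w_{xx} = u_{\eta\eta}$.
Hence $w_t + w_x = u_{\sigma}$ and the PDE becomes the heat equation $u_{\sigma} = 2u_{\eta\eta}$ on $\eta \in \mathbb{R}$.
Initial data: $u(\eta,0) = w(\eta,0) = \sin(2 \eta) - \sin(5 \eta)$. Each mode $\sin(n\eta)$ decays as $e^{-2n^2\sigma}$ on $\mathbb{R}$, so $u(\eta,\sigma) = \sum c_n e^{-2n^2\sigma} \sin(n\eta)$ with $c_2=1, c_5=-1$: $u(\eta,\sigma) = e^{-8 \sigma} \sin(2 \eta) - e^{-50 \sigma} \sin(5 \eta)$.
Substituting back: $w(x,t) = u(x - t, t)$.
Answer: $w(x, t) = - e^{-8 t} \sin(2 t - 2 x) + e^{-50 t} \sin(5 t - 5 x)$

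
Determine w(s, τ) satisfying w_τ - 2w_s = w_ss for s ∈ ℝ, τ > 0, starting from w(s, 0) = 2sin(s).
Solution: Moving frame: η = s + 2τ, σ = τ, w = u(η,σ), so w_τ = u_σ + 2u_η and w_ss = u_ηη.
Hence w_τ - 2w_s = u_σ and the PDE becomes the heat equation u_σ = u_ηη on η ∈ ℝ.
Initial data: u(η,0) = w(η,0) = 2sin(η). Each mode sin(nη) decays as exp(-n²σ) on ℝ, so u(η,σ) = Σ c_n exp(-n²σ) sin(nη) with c_1=2: u(η,σ) = 2exp(-σ)sin(η).
Substituting back: w(s,τ) = u(s + 2τ, τ).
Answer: w(s, τ) = 2exp(-τ)sin(s + 2τ)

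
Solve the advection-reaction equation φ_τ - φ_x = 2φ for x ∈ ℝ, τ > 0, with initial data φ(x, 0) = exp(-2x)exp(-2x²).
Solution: Substitute φ = exp(-2x)u, i.e. u = exp(2x)φ.
By the product rule, φ_x = exp(-2x)(u_x - 2u), φ_τ = exp(-2x)u_τ.
Substituting into the PDE and dividing by exp(-2x): u_τ - (u_x - 2u) = 2u.
The lower-order terms cancel, leaving the standard advection equation u_τ - u_x = 0.
Initial data for u: u(x,0) = exp(2x)φ(x,0) = exp(-2x²).
Solve for u:
  By method of characteristics (waves move left with speed 1):
  Along characteristics x + τ = const, u is constant, so u(x,τ) = f(x + τ) with f = u(·, 0).
Hence u(x,τ) = exp(-2(x + τ)²).
Transform back: φ(x,τ) = exp(-2x)u(x,τ).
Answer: φ(x, τ) = exp(-2x)exp(-2(x + τ)²)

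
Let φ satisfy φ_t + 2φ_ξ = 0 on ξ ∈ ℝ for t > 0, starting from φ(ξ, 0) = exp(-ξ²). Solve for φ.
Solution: By method of characteristics (waves move right with speed 2):
Along characteristics ξ - 2t = const, φ is constant, so φ(ξ,t) = f(ξ - 2t) with f = φ(·, 0).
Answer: φ(ξ, t) = exp(-(-2t + ξ)²)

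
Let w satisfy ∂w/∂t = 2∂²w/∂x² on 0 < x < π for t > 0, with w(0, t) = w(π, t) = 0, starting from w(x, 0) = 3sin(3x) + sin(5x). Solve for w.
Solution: Using separation of variables w = X(x)T(t):
Eigenfunctions: sin(nx), n = 1, 2, 3, ...
General solution: w(x, t) = Σ c_n sin(nx) exp(-2n² t)
Matching w(x,0) = 3sin(3x) + sin(5x) term by term: c_3=3, c_5=1.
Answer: w(x, t) = 3exp(-18t)sin(3x) + exp(-50t)sin(5x)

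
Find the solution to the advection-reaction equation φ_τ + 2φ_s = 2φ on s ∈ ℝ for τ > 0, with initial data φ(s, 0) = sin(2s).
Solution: Substitute φ = exp(2τ)u.
Then φ_τ = exp(2τ)(u_τ + 2u), φ_s = exp(2τ)u_s; substituting and dividing by exp(2τ), the lower-order terms cancel: u_τ + 2u_s = 0 (standard advection equation).
Data for u: u(s,0) = φ(s,0) = sin(2s).
By characteristics (ds/dτ = 2), u(s,τ) = f(s - 2τ) with f = u(·, 0).
So u(s,τ) = sin(2s - 4τ), and φ(s,τ) = exp(2τ)u(s,τ).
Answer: φ(s, τ) = exp(2τ)sin(2s - 4τ)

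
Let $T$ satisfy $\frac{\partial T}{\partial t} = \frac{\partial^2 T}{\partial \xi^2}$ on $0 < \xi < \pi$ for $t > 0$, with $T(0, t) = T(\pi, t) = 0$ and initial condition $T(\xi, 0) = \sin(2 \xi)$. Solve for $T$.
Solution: Separating variables: $T = \sum c_n e^{-n^2t} \sin(n\xi)$. From $T(\xi,0) = \sin(2 \xi)$: $c_2=1$.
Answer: $T(\xi, t) = e^{-4 t} \sin(2 \xi)$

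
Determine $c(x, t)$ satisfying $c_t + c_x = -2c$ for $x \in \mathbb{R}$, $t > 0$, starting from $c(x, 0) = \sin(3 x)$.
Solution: Substitute $c = e^{-2t}u$, i.e. $u = e^{2t}c$.
By the product rule, $c_t = e^{-2t}(u_t - 2u)$, $c_x = e^{-2t}u_x$.
Substituting into the PDE and dividing by $e^{-2t}$: $u_t - 2u + u_x = -2u$.
The lower-order terms cancel, leaving the standard advection equation $u_t + u_x = 0$.
Initial data for $u$: $u(x,0) = c(x,0) = \sin(3 x)$.
Solve for $u$:
  By method of characteristics (waves move right with speed 1):
  Along characteristics $x - t =$ const, $u$ is constant, so $u(x,t) = f(x - t)$ with $f = u( \cdot , 0)$.
Hence $u(x,t) = - \sin(3 t - 3 x)$.
Transform back: $c(x,t) = e^{-2t}u(x,t)$.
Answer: $c(x, t) = - e^{-2 t} \sin(3 t - 3 x)$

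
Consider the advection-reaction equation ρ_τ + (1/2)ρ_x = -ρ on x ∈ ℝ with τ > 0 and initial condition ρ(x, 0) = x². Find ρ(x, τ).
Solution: Substitute ρ = exp(-τ)u, i.e. u = exp(τ)ρ.
By the product rule, ρ_τ = exp(-τ)(u_τ - u), ρ_x = exp(-τ)u_x.
Substituting into the PDE and dividing by exp(-τ): u_τ - u + (1/2)u_x = -u.
The lower-order terms cancel, leaving the standard advection equation u_τ + (1/2)u_x = 0.
Initial data for u: u(x,0) = ρ(x,0) = x².
Solve for u:
  By method of characteristics (waves move right with speed 1/2):
  Along characteristics x - (1/2)τ = const, u is constant, so u(x,τ) = f(x - (1/2)τ) with f = u(·, 0).
Hence u(x,τ) = x² - xτ + (1/4)τ².
Transform back: ρ(x,τ) = exp(-τ)u(x,τ).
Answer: ρ(x, τ) = x²exp(-τ) - xτexp(-τ) + (1/4)τ²exp(-τ)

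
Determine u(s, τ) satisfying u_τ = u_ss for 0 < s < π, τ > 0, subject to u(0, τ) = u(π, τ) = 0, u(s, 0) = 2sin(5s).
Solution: Separating variables: u = Σ c_n exp(-n²τ) sin(ns). From u(s,0) = 2sin(5s): c_5=2.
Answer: u(s, τ) = 2exp(-25τ)sin(5s)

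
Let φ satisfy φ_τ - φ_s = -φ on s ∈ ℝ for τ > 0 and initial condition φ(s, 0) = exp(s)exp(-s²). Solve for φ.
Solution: Substitute φ = exp(s)u.
Then φ_s = exp(s)(u_s + u), φ_τ = exp(s)u_τ; substituting and dividing by exp(s), the lower-order terms cancel: u_τ - u_s = 0 (standard advection equation).
Data for u: u(s,0) = exp(-s)φ(s,0) = exp(-s²).
By characteristics (ds/dτ = -1), u(s,τ) = f(s + τ) with f = u(·, 0).
So u(s,τ) = exp(-(s + τ)²), and φ(s,τ) = exp(s)u(s,τ).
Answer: φ(s, τ) = exp(s)exp(-(s + τ)²)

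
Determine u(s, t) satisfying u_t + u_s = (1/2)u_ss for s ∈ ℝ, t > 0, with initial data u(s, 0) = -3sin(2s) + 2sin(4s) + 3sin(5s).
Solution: Moving frame: η = s - t, σ = t, u = w(η,σ), so u_t = w_σ - w_η and u_ss = w_ηη.
Hence u_t + u_s = w_σ and the PDE becomes the heat equation w_σ = (1/2)w_ηη on η ∈ ℝ.
Initial data: w(η,0) = u(η,0) = -3sin(2η) + 2sin(4η) + 3sin(5η). Each mode sin(nη) decays as exp(-n²σ/2) on ℝ, so w(η,σ) = Σ c_n exp(-n²σ/2) sin(nη) with c_2=-3, c_4=2, c_5=3: w(η,σ) = -3exp(-2σ)sin(2η) + 2exp(-8σ)sin(4η) + 3exp(-25σ/2)sin(5η).
Substituting back: u(s,t) = w(s - t, t).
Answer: u(s, t) = -3exp(-2t)sin(2s - 2t) + 2exp(-8t)sin(4s - 4t) + 3exp(-25t/2)sin(5s - 5t)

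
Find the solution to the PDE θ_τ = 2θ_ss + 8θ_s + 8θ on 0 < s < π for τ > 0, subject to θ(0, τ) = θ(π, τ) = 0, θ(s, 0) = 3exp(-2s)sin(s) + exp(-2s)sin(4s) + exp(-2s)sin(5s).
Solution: Substitute θ = exp(-2s)u.
Then θ_s = exp(-2s)(u_s - 2u), θ_ss = exp(-2s)(u_ss - 4u_s + 4u), θ_τ = exp(-2s)u_τ; substituting and dividing by exp(-2s), the lower-order terms cancel: u_τ = 2u_ss (standard heat equation).
Data for u: u(s,0) = exp(2s)θ(s,0) = 3sin(s) + sin(4s) + sin(5s). The boundary conditions carry over: u(0,τ) = u(π,τ) = 0.
Separating variables: u = Σ c_n exp(-2n²τ) sin(ns). From u(s,0) = 3sin(s) + sin(4s) + sin(5s): c_1=3, c_4=1, c_5=1.
So u(s,τ) = 3exp(-2τ)sin(s) + exp(-32τ)sin(4s) + exp(-50τ)sin(5s), and θ(s,τ) = exp(-2s)u(s,τ).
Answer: θ(s, τ) = 3exp(-2s)exp(-2τ)sin(s) + exp(-2s)exp(-32τ)sin(4s) + exp(-2s)exp(-50τ)sin(5s)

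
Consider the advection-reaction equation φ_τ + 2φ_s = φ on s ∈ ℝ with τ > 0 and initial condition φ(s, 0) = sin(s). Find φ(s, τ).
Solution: Substitute φ = exp(τ)u.
Then φ_τ = exp(τ)(u_τ + u), φ_s = exp(τ)u_s; substituting and dividing by exp(τ), the lower-order terms cancel: u_τ + 2u_s = 0 (standard advection equation).
Data for u: u(s,0) = φ(s,0) = sin(s).
By characteristics (ds/dτ = 2), u(s,τ) = f(s - 2τ) with f = u(·, 0).
So u(s,τ) = sin(s - 2τ), and φ(s,τ) = exp(τ)u(s,τ).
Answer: φ(s, τ) = exp(τ)sin(s - 2τ)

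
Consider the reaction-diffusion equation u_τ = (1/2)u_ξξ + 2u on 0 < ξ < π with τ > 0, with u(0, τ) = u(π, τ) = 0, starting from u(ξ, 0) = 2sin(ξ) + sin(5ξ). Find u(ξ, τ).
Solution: Substitute u = exp(2τ)w.
Then u_τ = exp(2τ)(w_τ + 2w), u_ξξ = exp(2τ)w_ξξ; substituting and dividing by exp(2τ), the lower-order terms cancel: w_τ = (1/2)w_ξξ (standard heat equation).
Data for w: w(ξ,0) = u(ξ,0) = 2sin(ξ) + sin(5ξ). The boundary conditions carry over: w(0,τ) = w(π,τ) = 0.
Separating variables: w = Σ c_n exp(-n²τ/2) sin(nξ). From w(ξ,0) = 2sin(ξ) + sin(5ξ): c_1=2, c_5=1.
So w(ξ,τ) = 2exp(-τ/2)sin(ξ) + exp(-25τ/2)sin(5ξ), and u(ξ,τ) = exp(2τ)w(ξ,τ).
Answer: u(ξ, τ) = 2exp(3τ/2)sin(ξ) + exp(-21τ/2)sin(5ξ)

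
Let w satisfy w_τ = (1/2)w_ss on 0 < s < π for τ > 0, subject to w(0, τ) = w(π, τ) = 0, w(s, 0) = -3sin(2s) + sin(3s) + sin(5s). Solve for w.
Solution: Using separation of variables w = X(s)T(τ):
Eigenfunctions: sin(ns), n = 1, 2, 3, ...
General solution: w(s, τ) = Σ c_n sin(ns) exp(-n² τ/2)
Matching w(s,0) = -3sin(2s) + sin(3s) + sin(5s) term by term: c_2=-3, c_3=1, c_5=1.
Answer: w(s, τ) = -3exp(-2τ)sin(2s) + exp(-9τ/2)sin(3s) + exp(-25τ/2)sin(5s)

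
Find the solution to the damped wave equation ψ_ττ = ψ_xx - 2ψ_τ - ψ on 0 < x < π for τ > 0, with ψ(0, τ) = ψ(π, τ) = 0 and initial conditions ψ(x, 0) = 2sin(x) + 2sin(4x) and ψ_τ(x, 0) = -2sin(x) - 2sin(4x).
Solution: Substitute ψ = exp(-τ)u, i.e. u = exp(τ)ψ.
By the product rule, ψ_τ = exp(-τ)(u_τ - u), ψ_ττ = exp(-τ)(u_ττ - 2u_τ + u), ψ_xx = exp(-τ)u_xx.
Substituting into the PDE and dividing by exp(-τ): u_ττ - 2u_τ + u = u_xx - 2(u_τ - u) - u.
The lower-order terms cancel, leaving the standard wave equation u_ττ = u_xx.
Initial data for u: u(x,0) = ψ(x,0) = 2sin(x) + 2sin(4x); u_τ(x,0) = ψ_τ(x,0) + ψ(x,0) = 0. The boundary conditions carry over: u(0,τ) = u(π,τ) = 0.
Solve for u:
  Using separation of variables u = X(x)T(τ):
  Eigenfunctions: sin(nx), n = 1, 2, 3, ...
  General solution: u(x, τ) = Σ [A_n cos(n τ) + B_n sin(n τ)] sin(nx)
  From u(x,0) = 2sin(x) + 2sin(4x): A_1=2, A_4=2. From u_τ(x,0) = 0: all B_n = 0.
Hence u(x,τ) = 2sin(x)cos(τ) + 2sin(4x)cos(4τ).
Transform back: ψ(x,τ) = exp(-τ)u(x,τ).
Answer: ψ(x, τ) = 2exp(-τ)sin(x)cos(τ) + 2exp(-τ)sin(4x)cos(4τ)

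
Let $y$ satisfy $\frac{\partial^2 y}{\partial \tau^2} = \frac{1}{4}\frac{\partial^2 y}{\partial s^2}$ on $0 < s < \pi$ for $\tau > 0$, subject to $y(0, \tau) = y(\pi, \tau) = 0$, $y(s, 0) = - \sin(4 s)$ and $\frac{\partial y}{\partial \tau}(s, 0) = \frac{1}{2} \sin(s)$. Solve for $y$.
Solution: Using separation of variables $y = X(s)T(\tau)$:
Eigenfunctions: $\sin(ns)$, $n = 1, 2, 3, \ldots$
General solution: $y(s, \tau) = \sum [A_n \cos(n \tau/2) + B_n \sin(n \tau/2)] \sin(ns)$
From $y(s,0) = - \sin(4 s)$: $A_4=-1$. From $y_{\tau}(s,0) = \frac{1}{2} \sin(s)$, using $y_{\tau}(s,0) = \sum \omega_n B_n \sin(ns)$ with $\omega_n = n/2$: $B_1 = (1/2)/(1/2) = 1$.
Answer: $y(s, \tau) = \sin(\tau/2) \sin(s) -  \sin(4 s) \cos(2 \tau)$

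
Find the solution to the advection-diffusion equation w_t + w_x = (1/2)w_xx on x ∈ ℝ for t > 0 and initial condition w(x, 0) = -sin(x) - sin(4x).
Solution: Change to a moving frame: let η = x - t, σ = t and write w(x,t) = u(η,σ).
By the chain rule w_t = u_σ - u_η, w_x = u_η, w_xx = u_ηη.
Then w_t + w_x = u_σ: the advection term cancels and the PDE becomes the heat equation u_σ = (1/2)u_ηη on η ∈ ℝ.
Initial data: u(η,0) = w(η,0) = -sin(η) - sin(4η).
On η ∈ ℝ each mode satisfies (sin(nη))″ = -n² sin(nη), so exp(-n²σ/2) sin(nη) solves the heat equation; by superposition u(η,σ) = Σ c_n exp(-n²σ/2) sin(nη).
Reading off the coefficients: c_1=-1, c_4=-1, so u(η,σ) = -exp(-8σ)sin(4η) - exp(-σ/2)sin(η).
Substituting back η = x - t, σ = t: w(x,t) = u(x - t, t).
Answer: w(x, t) = exp(-8t)sin(4t - 4x) + exp(-t/2)sin(t - x)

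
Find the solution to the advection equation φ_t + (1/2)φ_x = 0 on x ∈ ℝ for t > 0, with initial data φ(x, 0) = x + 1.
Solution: By characteristics (dx/dt = 1/2), φ(x,t) = f(x - (1/2)t) with f = φ(·, 0).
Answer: φ(x, t) = -(1/2)t + x + 1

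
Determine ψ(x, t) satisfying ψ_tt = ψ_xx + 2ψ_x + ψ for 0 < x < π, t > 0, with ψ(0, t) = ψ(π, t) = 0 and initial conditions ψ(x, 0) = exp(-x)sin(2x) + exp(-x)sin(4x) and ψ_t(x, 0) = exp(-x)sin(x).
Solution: Substitute ψ = exp(-x)u.
Then ψ_x = exp(-x)(u_x - u), ψ_xx = exp(-x)(u_xx - 2u_x + u), ψ_tt = exp(-x)u_tt; substituting and dividing by exp(-x), the lower-order terms cancel: u_tt = u_xx (standard wave equation).
Data for u: u(x,0) = exp(x)ψ(x,0) = sin(2x) + sin(4x); u_t(x,0) = exp(x)ψ_t(x,0) = sin(x). The boundary conditions carry over: u(0,t) = u(π,t) = 0.
Separating variables: u = Σ [A_n cos(ω_n t) + B_n sin(ω_n t)] sin(nx), ω_n = n. From ICs (B_n = velocity coefficient / ω_n): A_2=1, A_4=1, B_1=1.
So u(x,t) = sin(t)sin(x) + sin(2x)cos(2t) + sin(4x)cos(4t), and ψ(x,t) = exp(-x)u(x,t).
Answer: ψ(x, t) = exp(-x)sin(t)sin(x) + exp(-x)sin(2x)cos(2t) + exp(-x)sin(4x)cos(4t)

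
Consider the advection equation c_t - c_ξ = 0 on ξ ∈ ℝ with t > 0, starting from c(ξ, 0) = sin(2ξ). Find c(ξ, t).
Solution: By method of characteristics (waves move left with speed 1):
Along characteristics ξ + t = const, c is constant, so c(ξ,t) = f(ξ + t) with f = c(·, 0).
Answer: c(ξ, t) = sin(2t + 2ξ)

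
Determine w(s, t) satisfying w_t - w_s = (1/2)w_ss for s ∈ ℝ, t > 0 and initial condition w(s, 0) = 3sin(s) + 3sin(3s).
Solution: Change to a moving frame: let η = s + t, σ = t and write w(s,t) = u(η,σ).
By the chain rule w_t = u_σ + u_η, w_s = u_η, w_ss = u_ηη.
Then w_t - w_s = u_σ: the advection term cancels and the PDE becomes the heat equation u_σ = (1/2)u_ηη on η ∈ ℝ.
Initial data: u(η,0) = w(η,0) = 3sin(η) + 3sin(3η).
On η ∈ ℝ each mode satisfies (sin(nη))″ = -n² sin(nη), so exp(-n²σ/2) sin(nη) solves the heat equation; by superposition u(η,σ) = Σ c_n exp(-n²σ/2) sin(nη).
Reading off the coefficients: c_1=3, c_3=3, so u(η,σ) = 3exp(-σ/2)sin(η) + 3exp(-9σ/2)sin(3η).
Substituting back η = s + t, σ = t: w(s,t) = u(s + t, t).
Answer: w(s, t) = 3exp(-t/2)sin(s + t) + 3exp(-9t/2)sin(3s + 3t)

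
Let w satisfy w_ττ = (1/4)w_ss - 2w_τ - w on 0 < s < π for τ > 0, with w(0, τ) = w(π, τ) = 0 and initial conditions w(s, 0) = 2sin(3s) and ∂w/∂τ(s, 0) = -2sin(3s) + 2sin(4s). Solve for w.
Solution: Substitute w = exp(-τ)u, i.e. u = exp(τ)w.
By the product rule, w_τ = exp(-τ)(u_τ - u), w_ττ = exp(-τ)(u_ττ - 2u_τ + u), w_ss = exp(-τ)u_ss.
Substituting into the PDE and dividing by exp(-τ): u_ττ - 2u_τ + u = (1/4)u_ss - 2(u_τ - u) - u.
The lower-order terms cancel, leaving the standard wave equation u_ττ = (1/4)u_ss.
Initial data for u: u(s,0) = w(s,0) = 2sin(3s); u_τ(s,0) = w_τ(s,0) + w(s,0) = 2sin(4s). The boundary conditions carry over: u(0,τ) = u(π,τ) = 0.
Solve for u:
  Using separation of variables u = X(s)T(τ):
  Eigenfunctions: sin(ns), n = 1, 2, 3, ...
  General solution: u(s, τ) = Σ [A_n cos(n τ/2) + B_n sin(n τ/2)] sin(ns)
  From u(s,0) = 2sin(3s): A_3=2. From u_τ(s,0) = 2sin(4s), using u_τ(s,0) = Σ ω_n B_n sin(ns) with ω_n = n/2: B_4 = 2/2 = 1.
Hence u(s,τ) = 2sin(3s)cos(3τ/2) + sin(4s)sin(2τ).
Transform back: w(s,τ) = exp(-τ)u(s,τ).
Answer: w(s, τ) = 2exp(-τ)sin(3s)cos(3τ/2) + exp(-τ)sin(4s)sin(2τ)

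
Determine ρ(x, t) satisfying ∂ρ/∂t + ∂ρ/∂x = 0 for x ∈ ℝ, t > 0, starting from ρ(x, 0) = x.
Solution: By characteristics (dx/dt = 1), ρ(x,t) = f(x - t) with f = ρ(·, 0).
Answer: ρ(x, t) = -t + x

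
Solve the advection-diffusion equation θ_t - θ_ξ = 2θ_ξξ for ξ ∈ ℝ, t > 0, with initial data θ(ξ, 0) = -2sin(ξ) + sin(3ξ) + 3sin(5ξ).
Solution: Moving frame: η = ξ + t, σ = t, θ = u(η,σ), so θ_t = u_σ + u_η and θ_ξξ = u_ηη.
Hence θ_t - θ_ξ = u_σ and the PDE becomes the heat equation u_σ = 2u_ηη on η ∈ ℝ.
Initial data: u(η,0) = θ(η,0) = -2sin(η) + sin(3η) + 3sin(5η). Each mode sin(nη) decays as exp(-2n²σ) on ℝ, so u(η,σ) = Σ c_n exp(-2n²σ) sin(nη) with c_1=-2, c_3=1, c_5=3: u(η,σ) = -2exp(-2σ)sin(η) + exp(-18σ)sin(3η) + 3exp(-50σ)sin(5η).
Substituting back: θ(ξ,t) = u(ξ + t, t).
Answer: θ(ξ, t) = -2exp(-2t)sin(t + ξ) + exp(-18t)sin(3t + 3ξ) + 3exp(-50t)sin(5t + 5ξ)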